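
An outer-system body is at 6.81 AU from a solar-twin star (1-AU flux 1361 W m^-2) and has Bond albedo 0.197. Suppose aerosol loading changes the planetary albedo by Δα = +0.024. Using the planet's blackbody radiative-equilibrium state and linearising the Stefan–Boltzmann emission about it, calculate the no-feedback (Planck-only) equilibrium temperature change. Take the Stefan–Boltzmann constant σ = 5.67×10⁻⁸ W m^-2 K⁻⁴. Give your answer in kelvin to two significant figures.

-0.75 kelvin

Irradiance scales as 1/d², so S = 1361 W m^-2 × (1/6.81)² = 29.35 W m^-2.
Unperturbed T_e = [29.35·(1−0.197)/(4σ)]^¼ = 101.0 K.
The change in absorbed flux is Δ[S(1−α)/4] = −SΔα/4 = -0.1761 W m^-2.
Linearising σT⁴ gives d(σT⁴)/dT = 4σT_e³ = 0.2334 W m^-2 per K.
Hence the no-feedback warming is ΔF/(4σT_e³) = -0.754 K.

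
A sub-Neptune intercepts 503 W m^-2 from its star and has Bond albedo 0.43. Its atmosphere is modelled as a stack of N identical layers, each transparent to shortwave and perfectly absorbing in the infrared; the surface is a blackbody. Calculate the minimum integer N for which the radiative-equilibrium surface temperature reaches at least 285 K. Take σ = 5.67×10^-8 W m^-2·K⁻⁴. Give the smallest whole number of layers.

5

OLR = S(1−α)/4 = 71.68 W m^-2; the top layer radiates at T_e = 188.6 K.
T_s = (N+1)^(1/4)·T_e ≥ 285 K requires N+1 ≥ (T_s/T_e)⁴ = (285/188.6)⁴ = 5.219.
The minimum whole number is N = 5.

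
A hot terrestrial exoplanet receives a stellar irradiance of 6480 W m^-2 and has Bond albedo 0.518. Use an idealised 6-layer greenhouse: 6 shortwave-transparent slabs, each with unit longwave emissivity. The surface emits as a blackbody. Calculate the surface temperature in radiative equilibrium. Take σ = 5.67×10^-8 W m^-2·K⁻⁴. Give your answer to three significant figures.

557 K

The effective emission temperature is T_e = [S(1−α)/(4σ)]^¼ = 342.6 K.
For an N-layer opaque stack, T_s⁴ = (N+1)T_e⁴, hence T_s = (7)^(1/4)×342.6 K = 557.2 K.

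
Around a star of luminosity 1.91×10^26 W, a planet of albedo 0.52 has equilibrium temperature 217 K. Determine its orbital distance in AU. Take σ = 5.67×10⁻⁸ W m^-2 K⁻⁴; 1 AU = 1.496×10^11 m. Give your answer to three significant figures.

Required flux: S = 4σT⁴/(1−α) = 1048 W m^-2.
From L = 4πd²S, d = √(1.91×10^26/(4π·1048)) = 1.204×10^11 m = 0.8051 AU.

0.805 AU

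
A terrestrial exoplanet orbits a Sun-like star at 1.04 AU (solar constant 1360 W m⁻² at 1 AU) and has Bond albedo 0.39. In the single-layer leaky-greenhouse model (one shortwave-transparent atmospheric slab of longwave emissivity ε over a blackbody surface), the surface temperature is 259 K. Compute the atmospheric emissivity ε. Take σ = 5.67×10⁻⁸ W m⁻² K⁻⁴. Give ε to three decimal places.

Irradiance scales as 1/d², so S = 1360 W m⁻² × (1/1.04)² = 1257 W m⁻².
Effective temperature: T_e = [S(1−α)/(4σ)]^(1/4) = 241.2 K.
Inverting T_s⁴ = 2T_e⁴/(2−ε): (T_e/T_s)⁴ = 0.7516, so ε = 2(1 − 0.7516) = 0.4969.

0.497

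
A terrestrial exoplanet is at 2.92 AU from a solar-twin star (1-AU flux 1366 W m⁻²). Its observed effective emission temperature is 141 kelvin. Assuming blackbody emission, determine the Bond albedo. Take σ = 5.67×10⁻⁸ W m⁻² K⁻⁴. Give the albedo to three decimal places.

Flux at the orbit: S = 1366/(2.92)² = 160.2 W m⁻².
From σT⁴ = S(1−α)/4 we invert for α: 1−α = 4σT⁴/S.
σT⁴ = 22.41 W m⁻², so 4σT⁴ = 89.64 W m⁻².
Hence α = 1 − 89.64/160.2 = 0.4405.

0.440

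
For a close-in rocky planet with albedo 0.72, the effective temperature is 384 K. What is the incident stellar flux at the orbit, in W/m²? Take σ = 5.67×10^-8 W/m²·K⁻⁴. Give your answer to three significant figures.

Invert the energy balance for S: S = 4σT⁴/(1−α).
σT⁴ = 5.67×10⁻⁸·(384)⁴ = 1233 W/m².
S = 4·1233/0.28 = 17610 W/m².

17600 W/m²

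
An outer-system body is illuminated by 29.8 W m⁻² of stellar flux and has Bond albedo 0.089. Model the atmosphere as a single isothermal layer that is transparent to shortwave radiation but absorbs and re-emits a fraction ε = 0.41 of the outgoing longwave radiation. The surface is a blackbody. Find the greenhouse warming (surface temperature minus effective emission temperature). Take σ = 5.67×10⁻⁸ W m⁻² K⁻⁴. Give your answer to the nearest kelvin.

6 K

Effective emission temperature (TOA balance): σT_e⁴ = S(1−α)/4 = 6.787 W m⁻² → T_e = 104.6 K.
The surface balance (absorbed SW + ε·downward IR = σT_s⁴) with T_a⁴ = T_s⁴/2 reduces to T_s = T_e·[2/(2−ε)]^¼ = 110.8 K.
T_s − T_e = 110.8 − 104.6 = 6.174 K.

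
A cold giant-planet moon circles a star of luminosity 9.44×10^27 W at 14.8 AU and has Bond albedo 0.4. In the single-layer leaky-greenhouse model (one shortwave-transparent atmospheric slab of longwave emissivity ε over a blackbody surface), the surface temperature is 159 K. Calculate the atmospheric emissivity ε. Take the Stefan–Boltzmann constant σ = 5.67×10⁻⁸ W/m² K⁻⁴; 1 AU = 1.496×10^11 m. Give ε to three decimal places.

Orbital distance: d = 14.8 AU = 2.214×10^12 m.
Flux at the orbit: S = L/(4πd²) = 9.44×10^27/(4π·(2.21×10^12)²) = 153.2 W/m².
Effective temperature: T_e = [S(1−α)/(4σ)]^(1/4) = 141.9 K.
Since (2−ε)/2 = (T_e/T_s)⁴ = 0.6343, ε = 0.7314.

0.731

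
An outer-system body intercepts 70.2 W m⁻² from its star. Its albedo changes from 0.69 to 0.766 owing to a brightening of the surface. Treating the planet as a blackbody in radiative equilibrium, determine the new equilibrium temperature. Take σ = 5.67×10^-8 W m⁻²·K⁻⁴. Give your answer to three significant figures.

92.3 K

T₂ = [S(1−α₂)/(4σ)]^(1/4) = [70.20·0.234/(4σ)]^(1/4) = 92.25 K.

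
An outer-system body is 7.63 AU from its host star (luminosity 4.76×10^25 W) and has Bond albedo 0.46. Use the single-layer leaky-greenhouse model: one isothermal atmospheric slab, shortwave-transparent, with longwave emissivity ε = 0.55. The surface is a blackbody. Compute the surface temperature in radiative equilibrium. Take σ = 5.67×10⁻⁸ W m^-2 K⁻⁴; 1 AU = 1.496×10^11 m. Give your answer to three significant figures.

55.6 K

d = 7.63 × 1.496×10^11 m = 1.141×10^12 m.
S = L/(4πd²) = 2.907 W m^-2.
Effective emission temperature (TOA balance): σT_e⁴ = S(1−α)/4 = 0.3925 W m^-2 → T_e = 51.29 K.
The surface balance (absorbed SW + ε·downward IR = σT_s⁴) with T_a⁴ = T_s⁴/2 reduces to T_s = T_e·[2/(2−ε)]^¼ = 55.59 K.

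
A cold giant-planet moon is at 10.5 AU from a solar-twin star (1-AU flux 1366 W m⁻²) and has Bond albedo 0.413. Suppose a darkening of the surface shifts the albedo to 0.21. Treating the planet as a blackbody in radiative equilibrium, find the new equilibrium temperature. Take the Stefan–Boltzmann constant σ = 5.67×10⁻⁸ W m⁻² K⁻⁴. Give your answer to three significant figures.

81.1 kelvin

By the inverse-square law, S = 1366/10.5² = 12.39 W m⁻².
With the new albedo, S(1−α₂)/4 = 2.447 W m⁻², so T₂ = 81.05 K.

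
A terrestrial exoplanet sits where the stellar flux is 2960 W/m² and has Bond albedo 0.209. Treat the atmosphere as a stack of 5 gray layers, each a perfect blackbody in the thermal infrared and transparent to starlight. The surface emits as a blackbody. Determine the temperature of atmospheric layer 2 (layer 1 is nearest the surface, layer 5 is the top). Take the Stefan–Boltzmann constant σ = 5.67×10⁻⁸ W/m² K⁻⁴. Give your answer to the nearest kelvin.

451 K

Top-of-atmosphere balance: σT_e⁴ = S(1−α)/4 = 585.3 W/m² → T_e = 318.8 K.
The net upward flux σT_e⁴ is constant between every pair of levels, so T_k⁴ = (N+1−k)T_e⁴.
T_2 = (4)^(1/4)·318.8 = 450.8 K.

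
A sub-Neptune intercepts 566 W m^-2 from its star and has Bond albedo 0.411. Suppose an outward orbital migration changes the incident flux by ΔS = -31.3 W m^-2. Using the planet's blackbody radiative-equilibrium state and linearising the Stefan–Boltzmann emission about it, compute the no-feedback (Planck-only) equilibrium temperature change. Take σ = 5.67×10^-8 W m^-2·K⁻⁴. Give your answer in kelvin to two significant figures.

Unperturbed T_e = [566.0·(1−0.411)/(4σ)]^¼ = 195.8 K.
Only a fraction (1−α) is absorbed and it's spread over 4πR², so ΔF = (1−α)ΔS/4 = -4.609 W m^-2.
Planck response: λ_P = 4σT_e³ = 4·5.67×10⁻⁸·(195.8)³ = 1.703 W m^-2/K.
ΔT₀ = ΔF/λ_P = -4.609/1.703 = -2.71 K.

-2.7 K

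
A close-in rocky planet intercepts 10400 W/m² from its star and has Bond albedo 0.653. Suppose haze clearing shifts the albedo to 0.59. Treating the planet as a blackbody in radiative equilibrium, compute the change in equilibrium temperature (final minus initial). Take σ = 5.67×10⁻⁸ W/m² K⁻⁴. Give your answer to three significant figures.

Initial: T₁ = [S(1−0.653)/(4σ)]^(1/4) = 355.2 K.
After:  T₂ = [10400·0.41/(4σ)]^(1/4) = 370.3 K.
Change: 370.3 − 355.2 = 15.13 K.

15.1 K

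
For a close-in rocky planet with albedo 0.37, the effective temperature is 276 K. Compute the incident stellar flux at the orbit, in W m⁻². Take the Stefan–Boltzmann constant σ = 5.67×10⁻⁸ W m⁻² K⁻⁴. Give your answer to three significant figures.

Invert the energy balance for S: S = 4σT⁴/(1−α).
The emitted flux is σT⁴ = 329.0 W m⁻².
So S = 4×329.0/(1−0.37) = 2089 W m⁻².

2090 W m⁻²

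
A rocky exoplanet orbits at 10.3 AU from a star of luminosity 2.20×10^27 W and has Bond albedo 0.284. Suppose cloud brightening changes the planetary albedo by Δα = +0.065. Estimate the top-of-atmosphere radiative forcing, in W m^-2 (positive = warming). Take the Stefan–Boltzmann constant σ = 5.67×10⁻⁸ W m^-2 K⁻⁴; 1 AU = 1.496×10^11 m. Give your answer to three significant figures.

-1.20 W m^-2

d = 10.3 × 1.496×10^11 m = 1.541×10^12 m.
Spreading L over a sphere of radius d: S = 2.20×10^27/(4π·1.54×10^12²) = 73.74 W m^-2.
The change in absorbed flux is Δ[S(1−α)/4] = −SΔα/4 = -1.198 W m^-2.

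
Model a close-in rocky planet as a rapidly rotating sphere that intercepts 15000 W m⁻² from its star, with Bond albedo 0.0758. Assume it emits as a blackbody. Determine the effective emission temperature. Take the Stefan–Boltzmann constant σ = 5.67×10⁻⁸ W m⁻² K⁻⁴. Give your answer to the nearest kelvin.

Averaging over the sphere, the absorbed flux is S(1−α)/4 = 3466 W m⁻².
Balancing against σT⁴: T = (3466/5.67×10⁻⁸)^(1/4) = 497.2 K.

497 kelvin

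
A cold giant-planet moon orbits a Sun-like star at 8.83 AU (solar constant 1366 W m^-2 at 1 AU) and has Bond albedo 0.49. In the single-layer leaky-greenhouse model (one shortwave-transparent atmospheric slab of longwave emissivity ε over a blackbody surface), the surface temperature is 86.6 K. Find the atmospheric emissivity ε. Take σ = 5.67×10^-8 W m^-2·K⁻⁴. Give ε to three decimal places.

By the inverse-square law, S = 1366/8.83² = 17.52 W m^-2.
Effective temperature: T_e = [S(1−α)/(4σ)]^(1/4) = 79.23 K.
T_s⁴ = T_e⁴·2/(2−ε) → ε = 2 − 2(T_e/T_s)⁴ = 2 − 2·(79.23/86.6)⁴ = 0.5991.

0.599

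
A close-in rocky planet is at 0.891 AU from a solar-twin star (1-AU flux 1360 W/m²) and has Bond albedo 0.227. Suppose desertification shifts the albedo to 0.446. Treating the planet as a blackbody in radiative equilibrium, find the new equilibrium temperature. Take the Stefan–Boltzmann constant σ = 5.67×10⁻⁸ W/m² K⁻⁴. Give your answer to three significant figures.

254 K

By the inverse-square law, S = 1360/0.891² = 1713 W/m².
T₂ = [S(1−α₂)/(4σ)]^(1/4) = [1713·0.554/(4σ)]^(1/4) = 254.3 K.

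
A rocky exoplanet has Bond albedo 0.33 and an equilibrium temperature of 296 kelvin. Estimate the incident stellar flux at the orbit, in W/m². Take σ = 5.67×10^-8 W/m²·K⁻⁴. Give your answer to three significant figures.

2600 W/m²

From S(1−α)/4 = σT⁴: S = 4σT⁴/(1−α).
σT⁴ = 5.67×10⁻⁸·(296)⁴ = 435.3 W/m².
So S = 4×435.3/(1−0.33) = 2599 W/m².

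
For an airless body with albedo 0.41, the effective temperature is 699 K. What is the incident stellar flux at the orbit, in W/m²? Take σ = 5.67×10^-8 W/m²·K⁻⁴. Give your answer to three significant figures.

From S(1−α)/4 = σT⁴: S = 4σT⁴/(1−α).
σT⁴ = 5.67×10⁻⁸·(699)⁴ = 13540 W/m².
S = 4·13540/0.59 = 91770 W/m².

91800 W/m²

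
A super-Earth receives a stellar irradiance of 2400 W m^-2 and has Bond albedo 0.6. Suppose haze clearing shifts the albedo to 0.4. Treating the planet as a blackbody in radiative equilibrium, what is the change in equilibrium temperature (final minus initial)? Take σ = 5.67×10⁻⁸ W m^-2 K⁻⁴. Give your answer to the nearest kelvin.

27 K

With α = 0.6, T₁ = 255.1 K.
After:  T₂ = [2400·0.6/(4σ)]^(1/4) = 282.3 K.
ΔT = T₂ − T₁ = 27.21 K.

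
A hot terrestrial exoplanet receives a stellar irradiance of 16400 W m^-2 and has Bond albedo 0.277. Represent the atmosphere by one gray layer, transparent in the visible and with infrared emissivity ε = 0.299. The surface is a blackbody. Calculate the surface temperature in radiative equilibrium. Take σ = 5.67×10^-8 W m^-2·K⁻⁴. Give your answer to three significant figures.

498 K

The planet radiates to space at T_e = [S(1−α)/(4σ)]^(1/4) = 478.2 K.
Surface balance with a leaky layer gives σT_s⁴ = σT_e⁴·2/(2−ε), so T_s = T_e·[2/(2−0.299)]^(1/4) = 497.9 K.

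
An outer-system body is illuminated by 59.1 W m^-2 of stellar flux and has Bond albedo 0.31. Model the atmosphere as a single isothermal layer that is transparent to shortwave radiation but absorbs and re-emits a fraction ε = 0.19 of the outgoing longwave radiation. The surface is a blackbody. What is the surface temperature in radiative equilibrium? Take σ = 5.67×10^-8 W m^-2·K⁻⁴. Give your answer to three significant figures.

At the top of the atmosphere, σT_e⁴ = S(1−α)/4 = 10.19 W m^-2, giving T_e = 115.8 K.
The surface balance (absorbed SW + ε·downward IR = σT_s⁴) with T_a⁴ = T_s⁴/2 reduces to T_s = T_e·[2/(2−ε)]^¼ = 118.7 K.

119 K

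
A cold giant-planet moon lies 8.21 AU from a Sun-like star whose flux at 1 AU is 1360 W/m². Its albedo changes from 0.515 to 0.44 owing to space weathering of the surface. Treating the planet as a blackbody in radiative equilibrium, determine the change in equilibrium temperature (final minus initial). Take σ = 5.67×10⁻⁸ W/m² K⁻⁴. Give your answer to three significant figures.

2.97 K

Flux at the orbit: S = 1360/(8.21)² = 20.18 W/m².
Initial: T₁ = [S(1−0.515)/(4σ)]^(1/4) = 81.05 K.
Final:   T₂ = [S(1−0.44)/(4σ)]^(1/4) = 84.01 K.
Change: 84.01 − 81.05 = 2.966 K.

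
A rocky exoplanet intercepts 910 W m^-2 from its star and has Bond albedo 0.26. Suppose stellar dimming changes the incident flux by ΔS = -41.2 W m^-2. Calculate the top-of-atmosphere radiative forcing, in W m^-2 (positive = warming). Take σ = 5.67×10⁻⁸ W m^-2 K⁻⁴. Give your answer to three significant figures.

-7.62 W m^-2

TOA radiative forcing: ΔF = (1−α)ΔS/4 = 0.74·(-41.2)/4 = -7.622 W m^-2.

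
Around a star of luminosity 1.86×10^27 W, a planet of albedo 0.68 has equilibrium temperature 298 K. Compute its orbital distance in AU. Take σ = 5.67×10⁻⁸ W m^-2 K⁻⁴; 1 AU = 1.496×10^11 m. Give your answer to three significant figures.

1.09 AU

Energy balance gives S = 4σT⁴/(1−α) = 5589 W m^-2.
From L = 4πd²S, d = √(1.86×10^27/(4π·5589)) = 1.627×10^11 m = 1.088 AU.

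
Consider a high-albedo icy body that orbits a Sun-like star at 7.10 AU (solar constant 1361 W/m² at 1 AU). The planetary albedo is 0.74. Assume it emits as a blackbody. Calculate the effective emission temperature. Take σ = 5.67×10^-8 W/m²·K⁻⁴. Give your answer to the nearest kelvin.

Irradiance scales as 1/d², so S = 1361 W/m² × (1/7.10)² = 27.00 W/m².
The planet absorbs (1−α)S over its disc πR² and re-emits over 4πR², so the mean absorbed flux is (1−0.74)·27.00/4 = 1.755 W/m².
Balancing against σT⁴: T = (1.755/5.67×10⁻⁸)^(1/4) = 74.59 K.

75 K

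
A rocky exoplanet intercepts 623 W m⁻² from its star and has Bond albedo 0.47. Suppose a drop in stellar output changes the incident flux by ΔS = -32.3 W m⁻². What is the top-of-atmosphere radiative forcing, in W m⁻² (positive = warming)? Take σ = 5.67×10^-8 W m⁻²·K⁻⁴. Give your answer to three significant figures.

TOA radiative forcing: ΔF = (1−α)ΔS/4 = 0.53·(-32.3)/4 = -4.280 W m⁻².

-4.28 W m⁻²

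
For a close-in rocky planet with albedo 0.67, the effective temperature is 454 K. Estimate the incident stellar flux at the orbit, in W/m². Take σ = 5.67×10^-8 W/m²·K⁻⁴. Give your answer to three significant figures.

29200 W/m²

From S(1−α)/4 = σT⁴: S = 4σT⁴/(1−α).
σT⁴ = 5.67×10⁻⁸·(454)⁴ = 2409 W/m².
So S = 4×2409/(1−0.67) = 29200 W/m².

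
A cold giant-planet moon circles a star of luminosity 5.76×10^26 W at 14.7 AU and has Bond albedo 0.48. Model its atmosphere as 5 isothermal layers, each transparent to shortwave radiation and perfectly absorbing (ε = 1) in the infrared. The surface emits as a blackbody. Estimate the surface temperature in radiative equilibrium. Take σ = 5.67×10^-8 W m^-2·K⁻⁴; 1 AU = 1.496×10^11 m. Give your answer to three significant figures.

107 K

d = 14.7 × 1.496×10^11 m = 2.199×10^12 m.
Flux at the orbit: S = L/(4πd²) = 5.76×10^26/(4π·(2.20×10^12)²) = 9.478 W m^-2.
Top-of-atmosphere balance: σT_e⁴ = S(1−α)/4 = 1.232 W m^-2 → T_e = 68.28 K.
For an N-layer opaque stack, T_s⁴ = (N+1)T_e⁴, hence T_s = (6)^(1/4)×68.28 K = 106.9 K.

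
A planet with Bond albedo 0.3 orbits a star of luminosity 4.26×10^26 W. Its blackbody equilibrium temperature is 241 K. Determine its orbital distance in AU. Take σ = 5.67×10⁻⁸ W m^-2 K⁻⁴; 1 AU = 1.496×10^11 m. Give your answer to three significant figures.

1.18 AU

The flux needed for this T is 4σT⁴/(1−0.3) = 1093 W m^-2.
Then d = [L/(4πS)]^(1/2) = 1.761×10^11 m, i.e. 1.177 AU.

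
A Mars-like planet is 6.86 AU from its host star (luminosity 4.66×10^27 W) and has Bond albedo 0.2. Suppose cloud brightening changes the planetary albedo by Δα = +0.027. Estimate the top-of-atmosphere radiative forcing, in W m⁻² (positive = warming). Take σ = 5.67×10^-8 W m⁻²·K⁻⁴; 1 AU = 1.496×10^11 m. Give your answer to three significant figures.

d = 6.86 × 1.496×10^11 m = 1.026×10^12 m.
Flux at the orbit: S = L/(4πd²) = 4.66×10^27/(4π·(1.03×10^12)²) = 352.1 W m⁻².
ΔF = −(S/4)Δα = −(352.1/4)×(+0.027) = -2.377 W m⁻².

-2.38 W m⁻²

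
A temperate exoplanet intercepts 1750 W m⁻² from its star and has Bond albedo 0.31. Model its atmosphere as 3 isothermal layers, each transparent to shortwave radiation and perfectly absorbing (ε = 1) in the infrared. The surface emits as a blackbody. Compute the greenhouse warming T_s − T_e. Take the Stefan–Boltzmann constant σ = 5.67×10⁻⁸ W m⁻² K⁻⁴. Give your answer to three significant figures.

Top-of-atmosphere balance: σT_e⁴ = S(1−α)/4 = 301.9 W m⁻² → T_e = 270.1 K.
T_s = (N+1)^(1/4)·T_e = 382.0 K.
Warming: T_s − T_e = 111.9 K.

112 K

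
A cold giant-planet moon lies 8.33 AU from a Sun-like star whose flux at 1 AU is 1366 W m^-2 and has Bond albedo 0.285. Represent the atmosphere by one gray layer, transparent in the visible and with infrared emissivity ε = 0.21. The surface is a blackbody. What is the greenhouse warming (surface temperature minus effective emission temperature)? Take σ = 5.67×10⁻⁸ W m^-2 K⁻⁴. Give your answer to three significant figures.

By the inverse-square law, S = 1366/8.33² = 19.69 W m^-2.
The planet radiates to space at T_e = [S(1−α)/(4σ)]^(1/4) = 88.76 K.
Surface balance with a leaky layer gives σT_s⁴ = σT_e⁴·2/(2−ε), so T_s = T_e·[2/(2−0.21)]^(1/4) = 91.25 K.
The atmosphere warms the surface by 2.496 K.

2.50 K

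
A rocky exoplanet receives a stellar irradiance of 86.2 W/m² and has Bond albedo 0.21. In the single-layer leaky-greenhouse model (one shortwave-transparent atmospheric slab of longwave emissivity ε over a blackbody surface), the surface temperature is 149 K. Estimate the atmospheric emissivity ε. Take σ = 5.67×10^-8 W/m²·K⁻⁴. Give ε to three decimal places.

TOA balance gives T_e = 131.6 K.
T_s⁴ = T_e⁴·2/(2−ε) → ε = 2 − 2(T_e/T_s)⁴ = 2 − 2·(131.6/149)⁴ = 0.7816.

0.782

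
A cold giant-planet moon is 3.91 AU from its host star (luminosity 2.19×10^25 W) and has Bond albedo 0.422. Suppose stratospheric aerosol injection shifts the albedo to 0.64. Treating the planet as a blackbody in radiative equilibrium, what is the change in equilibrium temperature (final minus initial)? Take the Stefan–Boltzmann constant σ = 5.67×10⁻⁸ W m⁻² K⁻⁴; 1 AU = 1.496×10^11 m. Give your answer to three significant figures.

-6.70 kelvin

d = 3.91 × 1.496×10^11 m = 5.849×10^11 m.
Flux at the orbit: S = L/(4πd²) = 2.19×10^25/(4π·(5.85×10^11)²) = 5.094 W m⁻².
Initial: T₁ = [S(1−0.422)/(4σ)]^(1/4) = 60.02 K.
With α = 0.64, T₂ = 53.32 K.
ΔT = T₂ − T₁ = -6.701 K.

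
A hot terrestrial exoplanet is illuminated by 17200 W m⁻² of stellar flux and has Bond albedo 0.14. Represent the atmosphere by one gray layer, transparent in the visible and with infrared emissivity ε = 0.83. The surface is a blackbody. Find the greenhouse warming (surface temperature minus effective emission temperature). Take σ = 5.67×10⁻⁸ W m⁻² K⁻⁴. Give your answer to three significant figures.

The planet radiates to space at T_e = [S(1−α)/(4σ)]^(1/4) = 505.4 K.
Surface balance with a leaky layer gives σT_s⁴ = σT_e⁴·2/(2−ε), so T_s = T_e·[2/(2−0.83)]^(1/4) = 577.8 K.
T_s − T_e = 577.8 − 505.4 = 72.48 K.

72.5 K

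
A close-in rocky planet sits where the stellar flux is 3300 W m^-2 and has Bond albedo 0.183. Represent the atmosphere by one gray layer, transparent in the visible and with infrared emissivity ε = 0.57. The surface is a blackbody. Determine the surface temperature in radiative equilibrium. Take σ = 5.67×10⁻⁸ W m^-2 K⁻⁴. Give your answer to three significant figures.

At the top of the atmosphere, σT_e⁴ = S(1−α)/4 = 674.0 W m^-2, giving T_e = 330.2 K.
For a single slab of emissivity ε, T_s⁴ = 2T_e⁴/(2−ε); thus T_s = 330.2·(1.399)^(1/4) = 359.1 K.

359 K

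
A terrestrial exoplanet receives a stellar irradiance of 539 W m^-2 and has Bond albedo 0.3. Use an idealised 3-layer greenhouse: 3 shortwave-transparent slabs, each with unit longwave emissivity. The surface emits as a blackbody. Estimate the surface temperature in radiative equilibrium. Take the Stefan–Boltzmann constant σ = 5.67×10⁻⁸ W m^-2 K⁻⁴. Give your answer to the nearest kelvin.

286 K

OLR = S(1−α)/4 = 94.32 W m^-2; the top layer radiates at T_e = 202.0 K.
Layer-by-layer balance gives σT_s⁴ = (N+1)σT_e⁴, so T_s = 4^¼·202.0 = 285.6 K.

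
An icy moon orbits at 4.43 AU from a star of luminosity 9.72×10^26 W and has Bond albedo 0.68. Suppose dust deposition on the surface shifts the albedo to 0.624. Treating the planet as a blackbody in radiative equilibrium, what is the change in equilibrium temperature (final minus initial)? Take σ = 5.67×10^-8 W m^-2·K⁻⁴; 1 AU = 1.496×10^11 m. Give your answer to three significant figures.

Orbital distance: d = 4.43 AU = 6.627×10^11 m.
Flux at the orbit: S = L/(4πd²) = 9.72×10^26/(4π·(6.63×10^11)²) = 176.1 W m^-2.
Before: T₁ = [176.1·0.32/(4σ)]^(1/4) = 125.6 K.
Final:   T₂ = [S(1−0.624)/(4σ)]^(1/4) = 130.7 K.
Change: 130.7 − 125.6 = 5.165 K.

5.17 K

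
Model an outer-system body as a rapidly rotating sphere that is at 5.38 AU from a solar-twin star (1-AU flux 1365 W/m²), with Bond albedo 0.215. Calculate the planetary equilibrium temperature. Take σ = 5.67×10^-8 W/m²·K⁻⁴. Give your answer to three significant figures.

113 K

Flux at the orbit: S = 1365/(5.38)² = 47.16 W/m².
Absorbed flux (global mean): S(1−α)/4 = 47.16·0.785/4 = 9.255 W/m².
Balancing against σT⁴: T = (9.255/5.67×10⁻⁸)^(1/4) = 113.0 K.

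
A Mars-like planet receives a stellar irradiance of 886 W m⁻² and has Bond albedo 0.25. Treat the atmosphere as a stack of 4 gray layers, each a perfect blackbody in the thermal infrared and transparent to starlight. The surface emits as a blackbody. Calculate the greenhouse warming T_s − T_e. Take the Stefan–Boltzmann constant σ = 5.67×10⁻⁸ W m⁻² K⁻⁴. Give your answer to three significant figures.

Top-of-atmosphere balance: σT_e⁴ = S(1−α)/4 = 166.1 W m⁻² → T_e = 232.7 K.
Surface: T_s = (5)^¼·T_e = 347.9 K.
Warming: T_s − T_e = 115.2 K.

115 K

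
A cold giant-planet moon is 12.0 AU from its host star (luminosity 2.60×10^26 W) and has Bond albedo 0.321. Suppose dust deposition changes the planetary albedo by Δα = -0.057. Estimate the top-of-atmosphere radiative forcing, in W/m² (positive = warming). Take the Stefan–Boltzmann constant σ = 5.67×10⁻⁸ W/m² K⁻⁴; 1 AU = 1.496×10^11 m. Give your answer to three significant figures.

Orbital distance: d = 12.0 AU = 1.795×10^12 m.
S = L/(4πd²) = 6.420 W/m².
The change in absorbed flux is Δ[S(1−α)/4] = −SΔα/4 = 0.09149 W/m².

0.0915 W/m²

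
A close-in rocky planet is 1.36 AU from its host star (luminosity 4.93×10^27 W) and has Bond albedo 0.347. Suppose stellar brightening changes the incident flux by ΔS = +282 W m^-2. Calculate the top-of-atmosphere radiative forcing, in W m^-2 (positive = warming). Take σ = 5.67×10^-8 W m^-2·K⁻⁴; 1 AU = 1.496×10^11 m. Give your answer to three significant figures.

d = 1.36 × 1.496×10^11 m = 2.035×10^11 m.
Flux at the orbit: S = L/(4πd²) = 4.93×10^27/(4π·(2.03×10^11)²) = 9478 W m^-2.
ΔF = Δ[S(1−α)]/4 = (1−0.347)·+282/4 = 46.04 W m^-2.

46.0 W m^-2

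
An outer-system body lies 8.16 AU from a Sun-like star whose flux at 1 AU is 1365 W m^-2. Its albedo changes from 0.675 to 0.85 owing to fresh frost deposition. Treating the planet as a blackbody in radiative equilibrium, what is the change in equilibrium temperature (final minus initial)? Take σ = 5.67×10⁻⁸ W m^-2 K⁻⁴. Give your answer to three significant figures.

Irradiance scales as 1/d², so S = 1365 W m^-2 × (1/8.16)² = 20.50 W m^-2.
With α = 0.675, T₁ = 73.62 K.
Final:   T₂ = [S(1−0.85)/(4σ)]^(1/4) = 60.68 K.
Change: 60.68 − 73.62 = -12.94 K.

-12.9 K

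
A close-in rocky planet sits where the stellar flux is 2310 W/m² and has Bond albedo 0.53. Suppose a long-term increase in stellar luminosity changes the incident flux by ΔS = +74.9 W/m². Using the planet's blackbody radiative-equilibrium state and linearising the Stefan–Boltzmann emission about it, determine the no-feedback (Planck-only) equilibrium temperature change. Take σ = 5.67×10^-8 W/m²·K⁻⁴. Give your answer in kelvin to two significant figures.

Reference equilibrium: T_e = [S(1−α)/(4σ)]^(1/4) = 263.0 K.
TOA radiative forcing: ΔF = (1−α)ΔS/4 = 0.47·(+74.9)/4 = 8.801 W/m².
Linearising σT⁴ gives d(σT⁴)/dT = 4σT_e³ = 4.128 W/m² per K.
Hence the no-feedback warming is ΔF/(4σT_e³) = 2.13 K.

2.1 K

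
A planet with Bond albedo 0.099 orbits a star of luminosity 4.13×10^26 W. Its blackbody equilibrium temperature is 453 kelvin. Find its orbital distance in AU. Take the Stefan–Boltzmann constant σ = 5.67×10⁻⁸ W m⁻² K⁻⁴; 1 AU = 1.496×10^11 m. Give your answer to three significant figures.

The flux needed for this T is 4σT⁴/(1−0.099) = 10600 W m⁻².
S = L/(4πd²) → d = √(L/4πS) = √(4.13×10^26/(4π·10600)) = 5.568×10^10 m = 0.3722 AU.

0.372 AU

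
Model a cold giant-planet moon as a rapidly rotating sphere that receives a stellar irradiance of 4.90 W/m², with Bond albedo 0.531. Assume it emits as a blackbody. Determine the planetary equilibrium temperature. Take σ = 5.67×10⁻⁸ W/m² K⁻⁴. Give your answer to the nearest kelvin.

56 kelvin

The planet absorbs (1−α)S over its disc πR² and re-emits over 4πR², so the mean absorbed flux is (1−0.531)·4.900/4 = 0.5745 W/m².
Balancing against σT⁴: T = (0.5745/5.67×10⁻⁸)^(1/4) = 56.42 K.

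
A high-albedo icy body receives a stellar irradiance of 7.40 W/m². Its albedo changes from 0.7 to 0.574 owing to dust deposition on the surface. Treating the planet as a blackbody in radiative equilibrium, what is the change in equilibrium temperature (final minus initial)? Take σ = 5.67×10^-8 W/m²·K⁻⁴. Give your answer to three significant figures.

5.12 kelvin

Initial: T₁ = [S(1−0.7)/(4σ)]^(1/4) = 55.93 K.
With α = 0.574, T₂ = 61.06 K.
Change: 61.06 − 55.93 = 5.125 K.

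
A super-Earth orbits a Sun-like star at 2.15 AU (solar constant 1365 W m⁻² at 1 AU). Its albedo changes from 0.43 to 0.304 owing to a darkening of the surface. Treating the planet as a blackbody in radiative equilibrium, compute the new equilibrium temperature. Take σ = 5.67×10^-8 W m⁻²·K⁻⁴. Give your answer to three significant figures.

174 K

Irradiance scales as 1/d², so S = 1365 W m⁻² × (1/2.15)² = 295.3 W m⁻².
T₂ = [S(1−α₂)/(4σ)]^(1/4) = [295.3·0.696/(4σ)]^(1/4) = 173.5 K.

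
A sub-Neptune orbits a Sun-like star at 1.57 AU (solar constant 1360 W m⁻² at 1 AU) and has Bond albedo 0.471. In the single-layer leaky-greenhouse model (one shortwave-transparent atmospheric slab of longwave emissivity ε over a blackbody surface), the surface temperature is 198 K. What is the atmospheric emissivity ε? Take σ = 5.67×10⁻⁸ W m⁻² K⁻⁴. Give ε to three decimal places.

0.325

By the inverse-square law, S = 1360/1.57² = 551.7 W m⁻².
First, T_e = [551.7·(1−0.471)/(4σ)]^(1/4) = 189.4 K.
Since (2−ε)/2 = (T_e/T_s)⁴ = 0.8373, ε = 0.3254.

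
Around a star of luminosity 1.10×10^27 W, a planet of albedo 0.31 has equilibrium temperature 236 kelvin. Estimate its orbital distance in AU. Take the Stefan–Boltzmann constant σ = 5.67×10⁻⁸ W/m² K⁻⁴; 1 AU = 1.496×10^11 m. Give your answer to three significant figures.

Energy balance gives S = 4σT⁴/(1−α) = 1020 W/m².
Then d = [L/(4πS)]^(1/2) = 2.930×10^11 m, i.e. 1.959 AU.

1.96 AU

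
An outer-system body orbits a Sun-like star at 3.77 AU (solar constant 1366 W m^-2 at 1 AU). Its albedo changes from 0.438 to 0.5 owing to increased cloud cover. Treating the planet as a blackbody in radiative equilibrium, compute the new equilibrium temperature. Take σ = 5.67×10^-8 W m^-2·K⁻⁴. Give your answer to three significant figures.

Irradiance scales as 1/d², so S = 1366 W m^-2 × (1/3.77)² = 96.11 W m^-2.
With the new albedo, S(1−α₂)/4 = 12.01 W m^-2, so T₂ = 120.6 K.

121 kelvin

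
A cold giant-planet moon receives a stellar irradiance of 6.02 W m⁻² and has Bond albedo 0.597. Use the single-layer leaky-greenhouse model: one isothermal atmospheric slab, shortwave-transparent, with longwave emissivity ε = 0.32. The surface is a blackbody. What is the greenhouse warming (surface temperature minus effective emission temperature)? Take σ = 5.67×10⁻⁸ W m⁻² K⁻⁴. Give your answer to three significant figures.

2.55 K

The planet radiates to space at T_e = [S(1−α)/(4σ)]^(1/4) = 57.19 K.
Surface balance with a leaky layer gives σT_s⁴ = σT_e⁴·2/(2−ε), so T_s = T_e·[2/(2−0.32)]^(1/4) = 59.74 K.
The atmosphere warms the surface by 2.548 K.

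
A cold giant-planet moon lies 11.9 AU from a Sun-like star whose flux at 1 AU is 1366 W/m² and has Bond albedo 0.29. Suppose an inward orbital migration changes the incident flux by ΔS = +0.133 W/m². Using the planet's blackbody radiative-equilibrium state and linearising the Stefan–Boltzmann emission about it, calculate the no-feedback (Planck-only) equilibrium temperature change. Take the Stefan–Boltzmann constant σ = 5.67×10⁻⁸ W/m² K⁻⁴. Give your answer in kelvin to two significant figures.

Flux at the orbit: S = 1366/(11.9)² = 9.646 W/m².
Unperturbed T_e = [9.646·(1−0.29)/(4σ)]^¼ = 74.13 K.
TOA radiative forcing: ΔF = (1−α)ΔS/4 = 0.71·(+0.133)/4 = 0.02361 W/m².
The Planck feedback parameter is 4σT_e³ = 0.09239 W/m²/K.
So ΔT₀ = 0.02361/0.09239 = 0.256 K.

0.26 K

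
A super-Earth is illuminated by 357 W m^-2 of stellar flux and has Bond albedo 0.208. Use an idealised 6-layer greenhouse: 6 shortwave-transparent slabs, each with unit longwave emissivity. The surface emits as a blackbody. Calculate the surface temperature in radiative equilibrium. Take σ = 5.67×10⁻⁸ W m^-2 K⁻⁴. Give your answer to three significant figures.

306 K

The effective emission temperature is T_e = [S(1−α)/(4σ)]^¼ = 187.9 K.
Layer-by-layer balance gives σT_s⁴ = (N+1)σT_e⁴, so T_s = 7^¼·187.9 = 305.6 K.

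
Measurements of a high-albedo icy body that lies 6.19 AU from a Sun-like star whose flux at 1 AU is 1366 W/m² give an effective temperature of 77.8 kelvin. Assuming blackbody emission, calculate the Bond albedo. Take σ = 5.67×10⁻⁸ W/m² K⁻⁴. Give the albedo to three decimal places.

Irradiance scales as 1/d², so S = 1366 W/m² × (1/6.19)² = 35.65 W/m².
Energy balance: S(1−α)/4 = σT⁴, so 1−α = 4σT⁴/S.
σT⁴ = 2.077 W/m², so 4σT⁴ = 8.309 W/m².
Hence α = 1 − 8.309/35.65 = 0.7669.

0.767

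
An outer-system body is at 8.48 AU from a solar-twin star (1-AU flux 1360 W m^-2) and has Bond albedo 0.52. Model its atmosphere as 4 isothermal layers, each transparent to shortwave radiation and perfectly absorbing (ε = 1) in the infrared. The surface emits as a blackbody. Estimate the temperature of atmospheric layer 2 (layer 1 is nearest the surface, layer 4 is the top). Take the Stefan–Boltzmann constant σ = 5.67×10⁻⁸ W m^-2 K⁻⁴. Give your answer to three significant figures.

Flux at the orbit: S = 1360/(8.48)² = 18.91 W m^-2.
OLR = S(1−α)/4 = 2.269 W m^-2; the top layer radiates at T_e = 79.54 K.
Each opaque layer satisfies 2T_j⁴ = T_{j−1}⁴ + T_{j+1}⁴, giving T_k⁴ = (N+1−k)T_e⁴.
With k = 2: T_2 = (4+1−2)^¼·79.54 K = 104.7 K.

105 K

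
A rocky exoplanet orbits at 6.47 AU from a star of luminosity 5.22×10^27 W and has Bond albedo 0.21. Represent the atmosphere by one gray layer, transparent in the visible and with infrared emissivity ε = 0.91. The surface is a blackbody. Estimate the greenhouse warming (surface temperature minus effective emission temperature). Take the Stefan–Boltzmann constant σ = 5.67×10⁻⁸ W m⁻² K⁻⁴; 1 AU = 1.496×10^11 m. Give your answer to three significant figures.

d = 6.47 × 1.496×10^11 m = 9.679×10^11 m.
S = L/(4πd²) = 443.4 W m⁻².
Effective emission temperature (TOA balance): σT_e⁴ = S(1−α)/4 = 87.57 W m⁻² → T_e = 198.2 K.
For a single slab of emissivity ε, T_s⁴ = 2T_e⁴/(2−ε); thus T_s = 198.2·(1.835)^(1/4) = 230.7 K.
The atmosphere warms the surface by 32.48 K.

32.5 K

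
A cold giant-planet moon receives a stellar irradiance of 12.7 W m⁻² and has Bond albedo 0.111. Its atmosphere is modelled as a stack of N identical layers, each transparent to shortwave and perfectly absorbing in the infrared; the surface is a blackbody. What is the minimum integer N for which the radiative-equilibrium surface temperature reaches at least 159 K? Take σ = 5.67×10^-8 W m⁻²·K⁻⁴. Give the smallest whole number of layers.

12

Top-of-atmosphere balance: σT_e⁴ = S(1−α)/4 = 2.823 W m⁻² → T_e = 84.00 K.
T_s = (N+1)^(1/4)·T_e ≥ 159 K requires N+1 ≥ (T_s/T_e)⁴ = (159/84.00)⁴ = 12.839.
The minimum whole number is N = 12.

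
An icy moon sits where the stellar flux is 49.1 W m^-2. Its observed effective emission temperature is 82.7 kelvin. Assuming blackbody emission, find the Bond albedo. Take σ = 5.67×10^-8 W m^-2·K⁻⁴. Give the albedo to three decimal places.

0.784

Rearranging the radiative balance, α = 1 − 4σT⁴/S.
σT⁴ = 2.652 W m^-2, so 4σT⁴ = 10.61 W m^-2.
1−α = 10.61/49.10 = 0.2161, so α = 0.7839.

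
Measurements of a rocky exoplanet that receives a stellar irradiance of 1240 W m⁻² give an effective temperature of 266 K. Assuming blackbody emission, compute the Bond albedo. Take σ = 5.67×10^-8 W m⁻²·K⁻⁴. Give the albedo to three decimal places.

Energy balance: S(1−α)/4 = σT⁴, so 1−α = 4σT⁴/S.
4σT⁴ = 4·5.67×10⁻⁸·(266)⁴ = 1135 W m⁻².
1−α = 1135/1240 = 0.9157, so α = 0.0843.

0.084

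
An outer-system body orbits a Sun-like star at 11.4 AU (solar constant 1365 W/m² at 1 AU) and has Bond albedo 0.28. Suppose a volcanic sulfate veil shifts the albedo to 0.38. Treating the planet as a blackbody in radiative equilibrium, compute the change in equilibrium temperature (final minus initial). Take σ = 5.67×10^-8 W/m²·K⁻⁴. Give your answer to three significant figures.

Irradiance scales as 1/d², so S = 1365 W/m² × (1/11.4)² = 10.50 W/m².
With α = 0.28, T₁ = 75.99 K.
After:  T₂ = [10.50·0.62/(4σ)]^(1/4) = 73.20 K.
Change: 73.20 − 75.99 = -2.788 K.

-2.79 kelvin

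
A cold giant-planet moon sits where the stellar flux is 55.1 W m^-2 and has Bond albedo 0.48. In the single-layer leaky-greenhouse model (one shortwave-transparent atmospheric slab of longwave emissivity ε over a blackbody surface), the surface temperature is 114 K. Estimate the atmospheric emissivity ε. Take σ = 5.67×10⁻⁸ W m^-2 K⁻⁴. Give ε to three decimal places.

0.504

TOA balance gives T_e = 106.0 K.
T_s⁴ = T_e⁴·2/(2−ε) → ε = 2 − 2(T_e/T_s)⁴ = 2 − 2·(106.0/114)⁴ = 0.5040.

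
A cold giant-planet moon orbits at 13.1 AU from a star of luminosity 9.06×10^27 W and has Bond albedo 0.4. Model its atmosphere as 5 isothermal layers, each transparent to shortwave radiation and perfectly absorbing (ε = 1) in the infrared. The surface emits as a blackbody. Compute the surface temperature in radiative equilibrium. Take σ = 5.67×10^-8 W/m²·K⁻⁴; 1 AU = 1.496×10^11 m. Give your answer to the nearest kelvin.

234 K

d = 13.1 × 1.496×10^11 m = 1.960×10^12 m.
S = L/(4πd²) = 187.7 W/m².
Top-of-atmosphere balance: σT_e⁴ = S(1−α)/4 = 28.16 W/m² → T_e = 149.3 K.
With N = 5 opaque layers, T_s = (N+1)^(1/4)·T_e = 6^(1/4)·149.3 = 233.6 K.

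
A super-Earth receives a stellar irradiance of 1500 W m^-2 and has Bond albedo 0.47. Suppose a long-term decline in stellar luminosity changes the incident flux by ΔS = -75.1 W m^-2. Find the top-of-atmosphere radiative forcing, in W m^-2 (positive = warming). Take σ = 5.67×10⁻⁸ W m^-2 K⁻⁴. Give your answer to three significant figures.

ΔF = Δ[S(1−α)]/4 = (1−0.47)·-75.1/4 = -9.951 W m^-2.

-9.95 W m^-2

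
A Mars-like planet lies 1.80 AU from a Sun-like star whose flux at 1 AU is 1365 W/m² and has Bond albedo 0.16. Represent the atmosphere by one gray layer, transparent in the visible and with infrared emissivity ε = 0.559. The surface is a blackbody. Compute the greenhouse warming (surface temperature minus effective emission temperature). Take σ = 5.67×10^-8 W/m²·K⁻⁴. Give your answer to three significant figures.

17.0 kelvin

Irradiance scales as 1/d², so S = 1365 W/m² × (1/1.80)² = 421.3 W/m².
The planet radiates to space at T_e = [S(1−α)/(4σ)]^(1/4) = 198.7 K.
The surface balance (absorbed SW + ε·downward IR = σT_s⁴) with T_a⁴ = T_s⁴/2 reduces to T_s = T_e·[2/(2−ε)]^¼ = 215.7 K.
The atmosphere warms the surface by 16.97 K.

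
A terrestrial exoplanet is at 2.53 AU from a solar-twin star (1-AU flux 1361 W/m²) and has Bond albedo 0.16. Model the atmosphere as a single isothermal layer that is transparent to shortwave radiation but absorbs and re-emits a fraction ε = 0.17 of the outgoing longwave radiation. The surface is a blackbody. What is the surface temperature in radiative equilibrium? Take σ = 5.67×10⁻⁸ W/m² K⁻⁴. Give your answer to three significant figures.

Flux at the orbit: S = 1361/(2.53)² = 212.6 W/m².
The planet radiates to space at T_e = [S(1−α)/(4σ)]^(1/4) = 167.5 K.
For a single slab of emissivity ε, T_s⁴ = 2T_e⁴/(2−ε); thus T_s = 167.5·(1.093)^(1/4) = 171.3 K.

171 K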